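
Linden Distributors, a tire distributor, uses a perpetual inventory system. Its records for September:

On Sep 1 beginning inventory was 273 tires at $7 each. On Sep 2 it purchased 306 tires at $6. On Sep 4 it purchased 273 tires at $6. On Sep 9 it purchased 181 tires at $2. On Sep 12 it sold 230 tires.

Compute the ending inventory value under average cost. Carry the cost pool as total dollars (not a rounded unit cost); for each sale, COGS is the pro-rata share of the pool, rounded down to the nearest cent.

After Sep 1: 273 on hand, pool $1,911.00 (≈ $7.0000 each)
After Sep 2: 579 on hand, pool $3,747.00 (≈ $6.4715 each)
After Sep 4: 852 on hand, pool $5,385.00 (≈ $6.3204 each)
After Sep 9: 1033 on hand, pool $5,747.00 (≈ $5.5634 each)
Sep 12, sell 230: 230/1033 × $5,747.00 → $1,279.58
Ending inventory (cost pool remaining) = $4,467.42

Ending inventory = $4,467.42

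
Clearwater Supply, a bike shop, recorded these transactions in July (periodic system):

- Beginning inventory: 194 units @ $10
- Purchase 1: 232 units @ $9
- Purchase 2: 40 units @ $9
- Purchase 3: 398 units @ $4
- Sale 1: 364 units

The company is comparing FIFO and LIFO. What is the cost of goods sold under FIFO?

COGS = $3,470

FIFO COGS: 194 @ $10 + 170 @ $9 = $3,470
LIFO COGS: 364 @ $4 = $1,456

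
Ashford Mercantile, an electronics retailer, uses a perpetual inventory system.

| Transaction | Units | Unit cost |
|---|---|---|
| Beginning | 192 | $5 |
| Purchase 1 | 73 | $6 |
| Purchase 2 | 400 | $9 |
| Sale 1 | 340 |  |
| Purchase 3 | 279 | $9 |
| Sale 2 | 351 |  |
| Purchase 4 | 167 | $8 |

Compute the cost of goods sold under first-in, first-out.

Sale 1 (340) [FIFO — oldest first]: 192 @ $5 + 73 @ $6 + 75 @ $9 = $2,073
Sale 2 (351) [FIFO — oldest first]: 325 @ $9 + 26 @ $9 = $3,159
Total COGS = $2,073 + $3,159 = $5,232
Ending inventory: 253 @ $9 + 167 @ $8 = $3,613

COGS = $5,232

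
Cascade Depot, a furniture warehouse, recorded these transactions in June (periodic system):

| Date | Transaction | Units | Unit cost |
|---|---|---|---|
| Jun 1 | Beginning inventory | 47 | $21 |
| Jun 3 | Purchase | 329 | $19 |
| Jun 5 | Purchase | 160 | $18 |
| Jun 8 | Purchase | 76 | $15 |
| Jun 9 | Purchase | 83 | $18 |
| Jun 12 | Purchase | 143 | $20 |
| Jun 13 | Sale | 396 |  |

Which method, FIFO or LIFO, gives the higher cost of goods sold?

FIFO

FIFO COGS: 47 @ $21 + 329 @ $19 + 20 @ $18 = $7,598
LIFO COGS: 143 @ $20 + 83 @ $18 + 76 @ $15 + 94 @ $18 = $7,186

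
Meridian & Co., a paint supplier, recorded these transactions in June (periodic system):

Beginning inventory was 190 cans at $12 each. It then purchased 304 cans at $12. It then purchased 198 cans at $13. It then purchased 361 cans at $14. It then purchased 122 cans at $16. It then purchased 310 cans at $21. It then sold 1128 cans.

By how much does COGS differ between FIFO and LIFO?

$2,978

FIFO COGS: 190 @ $12 + 304 @ $12 + 198 @ $13 + 361 @ $14 + 75 @ $16 = $14,756
LIFO COGS: 310 @ $21 + 122 @ $16 + 361 @ $14 + 198 @ $13 + 137 @ $12 = $17,734
Difference = |$14,756 − $17,734| = $2,978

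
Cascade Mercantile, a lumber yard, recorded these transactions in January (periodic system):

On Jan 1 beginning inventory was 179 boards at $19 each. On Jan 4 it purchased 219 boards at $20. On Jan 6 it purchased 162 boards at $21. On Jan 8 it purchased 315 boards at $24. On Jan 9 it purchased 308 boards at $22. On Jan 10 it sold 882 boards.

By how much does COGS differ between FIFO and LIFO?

FIFO COGS: 179 @ $19 + 219 @ $20 + 162 @ $21 + 315 @ $24 + 7 @ $22 = $18,897
LIFO COGS: 308 @ $22 + 315 @ $24 + 162 @ $21 + 97 @ $20 = $19,678
Difference = |$18,897 − $19,678| = $781

$781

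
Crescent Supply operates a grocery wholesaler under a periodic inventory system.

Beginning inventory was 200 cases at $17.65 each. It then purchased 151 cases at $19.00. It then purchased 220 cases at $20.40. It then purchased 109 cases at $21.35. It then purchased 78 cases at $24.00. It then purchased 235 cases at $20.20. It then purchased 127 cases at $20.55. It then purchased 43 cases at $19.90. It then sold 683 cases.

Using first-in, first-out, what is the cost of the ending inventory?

Sale 1 (683) [FIFO — oldest first]: 200 @ $17.65 + 151 @ $19.00 + 220 @ $20.40 + 109 @ $21.35 + 3 @ $24.00 = $13,286.15
Ending inventory: 75 @ $24.00 + 235 @ $20.20 + 127 @ $20.55 + 43 @ $19.90 = $10,012.55

Ending inventory = $10,012.55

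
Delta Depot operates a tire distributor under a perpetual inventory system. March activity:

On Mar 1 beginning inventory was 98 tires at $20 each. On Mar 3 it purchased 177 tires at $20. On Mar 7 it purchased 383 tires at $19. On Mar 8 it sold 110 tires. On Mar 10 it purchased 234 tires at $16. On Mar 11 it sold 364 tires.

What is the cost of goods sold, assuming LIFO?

Mar 8, 110 sold [LIFO — newest first]: 110 @ $19 = $2,090
Mar 11, 364 sold [LIFO — newest first]: 234 @ $16 + 130 @ $19 = $6,214
Total COGS = $2,090 + $6,214 = $8,304
Ending inventory: 98 @ $20 + 177 @ $20 + 143 @ $19 = $8,217

COGS = $8,304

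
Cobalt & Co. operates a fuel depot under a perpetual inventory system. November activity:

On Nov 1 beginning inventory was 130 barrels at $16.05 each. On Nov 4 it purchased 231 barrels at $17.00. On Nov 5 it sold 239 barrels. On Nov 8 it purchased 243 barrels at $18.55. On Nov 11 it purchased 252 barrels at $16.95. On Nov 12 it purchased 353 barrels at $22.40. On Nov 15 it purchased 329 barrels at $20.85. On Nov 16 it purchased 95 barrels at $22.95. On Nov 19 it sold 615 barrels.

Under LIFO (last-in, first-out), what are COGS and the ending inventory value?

COGS = $17,373.70; ending inventory = $14,365.95

Nov 5, 239 sold [LIFO — newest first]: 231 @ $17.00 + 8 @ $16.05 = $4,055.40
Nov 19, 615 sold [LIFO — newest first]: 95 @ $22.95 + 329 @ $20.85 + 191 @ $22.40 = $13,318.30
Total COGS = $4,055.40 + $13,318.30 = $17,373.70
Ending inventory: 122 @ $16.05 + 243 @ $18.55 + 252 @ $16.95 + 162 @ $22.40 = $14,365.95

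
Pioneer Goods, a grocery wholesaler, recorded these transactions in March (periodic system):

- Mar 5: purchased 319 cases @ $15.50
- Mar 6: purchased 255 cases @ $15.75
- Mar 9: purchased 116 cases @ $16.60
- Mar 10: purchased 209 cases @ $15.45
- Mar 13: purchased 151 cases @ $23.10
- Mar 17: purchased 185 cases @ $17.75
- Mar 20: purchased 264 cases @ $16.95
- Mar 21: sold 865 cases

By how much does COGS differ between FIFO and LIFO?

FIFO COGS: 319 @ $15.50 + 255 @ $15.75 + 116 @ $16.60 + 175 @ $15.45 = $13,590.10
LIFO COGS: 264 @ $16.95 + 185 @ $17.75 + 151 @ $23.10 + 209 @ $15.45 + 56 @ $16.60 = $15,405.30
Difference = |$13,590.10 − $15,405.30| = $1,815.20

$1,815.20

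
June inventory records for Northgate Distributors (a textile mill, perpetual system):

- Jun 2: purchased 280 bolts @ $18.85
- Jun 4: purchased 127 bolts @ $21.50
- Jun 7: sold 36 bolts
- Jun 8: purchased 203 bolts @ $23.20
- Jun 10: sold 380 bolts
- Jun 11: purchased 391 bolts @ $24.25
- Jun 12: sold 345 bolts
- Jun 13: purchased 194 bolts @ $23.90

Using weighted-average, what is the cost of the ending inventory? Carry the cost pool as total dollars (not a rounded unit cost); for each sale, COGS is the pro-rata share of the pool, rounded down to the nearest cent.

Ending inventory = $10,191.80

After Jun 2: 280 on hand, pool $5,278.00 (≈ $18.8500 each)
After Jun 4: 407 on hand, pool $8,008.50 (≈ $19.6769 each)
Jun 7, sell 36: 36/407 × $8,008.50 → $708.36
After Jun 8: 574 on hand, pool $12,009.74 (≈ $20.9229 each)
Jun 10, sell 380: 380/574 × $12,009.74 → $7,950.69
After Jun 11: 585 on hand, pool $13,540.80 (≈ $23.1467 each)
Jun 12, sell 345: 345/585 × $13,540.80 → $7,985.60
After Jun 13: 434 on hand, pool $10,191.80 (≈ $23.4834 each)
Total COGS = $708.36 + $7,950.69 + $7,985.60 = $16,644.65
Ending inventory (cost pool remaining) = $10,191.80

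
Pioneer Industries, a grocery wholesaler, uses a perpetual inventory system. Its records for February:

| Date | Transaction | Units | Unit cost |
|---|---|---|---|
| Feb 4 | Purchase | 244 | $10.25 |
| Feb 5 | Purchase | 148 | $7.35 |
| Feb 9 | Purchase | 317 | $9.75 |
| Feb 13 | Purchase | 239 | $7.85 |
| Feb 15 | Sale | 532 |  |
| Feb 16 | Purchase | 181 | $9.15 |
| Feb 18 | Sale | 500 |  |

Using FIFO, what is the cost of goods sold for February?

Feb 15, 532 sold [FIFO — oldest first]: 244 @ $10.25 + 148 @ $7.35 + 140 @ $9.75 = $4,953.80
Feb 18, 500 sold [FIFO — oldest first]: 177 @ $9.75 + 239 @ $7.85 + 84 @ $9.15 = $4,370.50
Total COGS = $4,953.80 + $4,370.50 = $9,324.30
Ending inventory: 97 @ $9.15 = $887.55
Check: goods available $10,211.85 = COGS $9,324.30 + ending $887.55

COGS = $9,324.30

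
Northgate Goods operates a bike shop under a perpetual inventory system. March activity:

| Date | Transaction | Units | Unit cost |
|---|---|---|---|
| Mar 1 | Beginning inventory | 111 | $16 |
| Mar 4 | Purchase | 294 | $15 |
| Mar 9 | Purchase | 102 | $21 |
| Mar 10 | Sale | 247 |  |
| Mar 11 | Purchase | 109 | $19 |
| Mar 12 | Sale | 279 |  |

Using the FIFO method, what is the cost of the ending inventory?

Ending inventory = $1,710

Mar 10, 247 sold [FIFO — oldest first]: 111 @ $16 + 136 @ $15 = $3,816
Mar 12, 279 sold [FIFO — oldest first]: 158 @ $15 + 102 @ $21 + 19 @ $19 = $4,873
Total COGS = $3,816 + $4,873 = $8,689
Ending inventory: 90 @ $19 = $1,710
Check: goods available $10,399 = COGS $8,689 + ending $1,710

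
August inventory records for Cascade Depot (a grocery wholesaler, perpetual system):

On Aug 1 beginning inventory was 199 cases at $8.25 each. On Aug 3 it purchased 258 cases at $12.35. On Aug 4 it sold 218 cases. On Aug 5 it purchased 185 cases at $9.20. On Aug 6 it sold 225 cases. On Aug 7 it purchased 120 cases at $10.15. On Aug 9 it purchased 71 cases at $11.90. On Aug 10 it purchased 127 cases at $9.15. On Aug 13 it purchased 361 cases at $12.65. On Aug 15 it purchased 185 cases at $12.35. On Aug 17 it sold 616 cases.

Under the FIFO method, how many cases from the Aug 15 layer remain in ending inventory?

Aug 4, 218 sold [FIFO — oldest first]: 199 @ $8.25 + 19 @ $12.35 = $1,876.40
Aug 6, 225 sold [FIFO — oldest first]: 225 @ $12.35 = $2,778.75
Aug 17, 616 sold [FIFO — oldest first]: 14 @ $12.35 + 185 @ $9.20 + 120 @ $10.15 + 71 @ $11.90 + 127 @ $9.15 + 99 @ $12.65 = $6,352.20
Total COGS = $1,876.40 + $2,778.75 + $6,352.20 = $11,007.35
Ending inventory: 262 @ $12.65 + 185 @ $12.35 = $5,599.05
Check: goods available $16,606.40 = COGS $11,007.35 + ending $5,599.05

185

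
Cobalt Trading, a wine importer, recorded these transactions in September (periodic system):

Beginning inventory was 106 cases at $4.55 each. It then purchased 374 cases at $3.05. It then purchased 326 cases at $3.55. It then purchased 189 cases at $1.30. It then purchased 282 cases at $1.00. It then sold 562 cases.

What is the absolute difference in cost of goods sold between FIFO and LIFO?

FIFO COGS: 106 @ $4.55 + 374 @ $3.05 + 82 @ $3.55 = $1,914.10
LIFO COGS: 282 @ $1.00 + 189 @ $1.30 + 91 @ $3.55 = $850.75
Difference = |$1,914.10 − $850.75| = $1,063.35

$1,063.35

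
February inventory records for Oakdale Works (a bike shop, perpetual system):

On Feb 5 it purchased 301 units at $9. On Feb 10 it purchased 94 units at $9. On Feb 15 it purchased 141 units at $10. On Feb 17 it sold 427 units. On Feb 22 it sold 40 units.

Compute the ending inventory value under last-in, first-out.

Feb 17, 427 sold [LIFO — newest first]: 141 @ $10 + 94 @ $9 + 192 @ $9 = $3,984
Feb 22, 40 sold [LIFO — newest first]: 40 @ $9 = $360
Total COGS = $3,984 + $360 = $4,344
Ending inventory: 69 @ $9 = $621

Ending inventory = $621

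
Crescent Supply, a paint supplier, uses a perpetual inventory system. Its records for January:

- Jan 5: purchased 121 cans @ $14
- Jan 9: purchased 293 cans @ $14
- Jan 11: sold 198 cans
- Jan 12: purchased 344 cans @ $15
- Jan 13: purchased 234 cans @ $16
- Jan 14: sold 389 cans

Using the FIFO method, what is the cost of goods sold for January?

COGS = $8,391

Jan 11, 198 sold [FIFO — oldest first]: 121 @ $14 + 77 @ $14 = $2,772
Jan 14, 389 sold [FIFO — oldest first]: 216 @ $14 + 173 @ $15 = $5,619
Total COGS = $2,772 + $5,619 = $8,391
Ending inventory: 171 @ $15 + 234 @ $16 = $6,309
Check: goods available $14,700 = COGS $8,391 + ending $6,309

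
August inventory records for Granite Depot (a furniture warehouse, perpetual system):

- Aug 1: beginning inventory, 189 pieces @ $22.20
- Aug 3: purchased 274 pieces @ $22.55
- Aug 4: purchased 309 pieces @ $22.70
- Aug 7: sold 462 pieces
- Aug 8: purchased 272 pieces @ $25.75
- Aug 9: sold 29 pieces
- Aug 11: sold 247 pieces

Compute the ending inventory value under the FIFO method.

Ending inventory = $7,775.80

Aug 7, 462 sold [FIFO — oldest first]: 189 @ $22.20 + 273 @ $22.55 = $10,351.95
Aug 9, 29 sold [FIFO — oldest first]: 1 @ $22.55 + 28 @ $22.70 = $658.15
Aug 11, 247 sold [FIFO — oldest first]: 247 @ $22.70 = $5,606.90
Total COGS = $10,351.95 + $658.15 + $5,606.90 = $16,617.00
Ending inventory: 34 @ $22.70 + 272 @ $25.75 = $7,775.80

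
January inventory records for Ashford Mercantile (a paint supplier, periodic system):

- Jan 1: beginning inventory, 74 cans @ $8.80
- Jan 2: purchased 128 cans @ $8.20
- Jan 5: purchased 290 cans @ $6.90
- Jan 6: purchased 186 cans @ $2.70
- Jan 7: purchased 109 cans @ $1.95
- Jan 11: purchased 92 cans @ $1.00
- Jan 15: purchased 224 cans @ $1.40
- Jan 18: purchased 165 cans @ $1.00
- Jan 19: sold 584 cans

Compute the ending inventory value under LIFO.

Ending inventory = $4,215.70

Jan 19, 584 sold [LIFO — newest first]: 165 @ $1.00 + 224 @ $1.40 + 92 @ $1.00 + 103 @ $1.95 = $771.45
Ending inventory: 74 @ $8.80 + 128 @ $8.20 + 290 @ $6.90 + 186 @ $2.70 + 6 @ $1.95 = $4,215.70
Check: goods available $4,987.15 = COGS $771.45 + ending $4,215.70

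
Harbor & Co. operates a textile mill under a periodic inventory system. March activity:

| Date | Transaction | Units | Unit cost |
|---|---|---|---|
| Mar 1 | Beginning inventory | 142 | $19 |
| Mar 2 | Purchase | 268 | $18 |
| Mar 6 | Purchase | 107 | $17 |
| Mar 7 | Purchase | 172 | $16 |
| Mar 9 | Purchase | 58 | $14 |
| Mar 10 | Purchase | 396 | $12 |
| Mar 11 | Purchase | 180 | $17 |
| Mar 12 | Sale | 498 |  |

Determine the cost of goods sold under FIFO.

COGS = $9,018

Mar 12, 498 sold [FIFO — oldest first]: 142 @ $19 + 268 @ $18 + 88 @ $17 = $9,018
Ending inventory: 19 @ $17 + 172 @ $16 + 58 @ $14 + 396 @ $12 + 180 @ $17 = $11,699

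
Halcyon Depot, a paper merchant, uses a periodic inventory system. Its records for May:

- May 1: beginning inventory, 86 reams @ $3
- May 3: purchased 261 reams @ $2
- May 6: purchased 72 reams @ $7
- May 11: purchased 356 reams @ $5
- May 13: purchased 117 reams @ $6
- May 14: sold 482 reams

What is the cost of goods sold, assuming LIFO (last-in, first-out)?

May 14, 482 sold [LIFO — newest first]: 117 @ $6 + 356 @ $5 + 9 @ $7 = $2,545
Ending inventory: 86 @ $3 + 261 @ $2 + 63 @ $7 = $1,221
Check: goods available $3,766 = COGS $2,545 + ending $1,221

COGS = $2,545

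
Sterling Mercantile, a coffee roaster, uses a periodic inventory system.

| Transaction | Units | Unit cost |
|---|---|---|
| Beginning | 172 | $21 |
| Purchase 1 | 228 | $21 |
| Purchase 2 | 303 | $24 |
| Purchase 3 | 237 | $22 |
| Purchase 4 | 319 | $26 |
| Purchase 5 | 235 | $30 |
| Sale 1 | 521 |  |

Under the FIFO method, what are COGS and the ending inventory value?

COGS = $11,304; ending inventory = $24,926

Sale 1 (521) [FIFO — oldest first]: 172 @ $21 + 228 @ $21 + 121 @ $24 = $11,304
Ending inventory: 182 @ $24 + 237 @ $22 + 319 @ $26 + 235 @ $30 = $24,926
Check: goods available $36,230 = COGS $11,304 + ending $24,926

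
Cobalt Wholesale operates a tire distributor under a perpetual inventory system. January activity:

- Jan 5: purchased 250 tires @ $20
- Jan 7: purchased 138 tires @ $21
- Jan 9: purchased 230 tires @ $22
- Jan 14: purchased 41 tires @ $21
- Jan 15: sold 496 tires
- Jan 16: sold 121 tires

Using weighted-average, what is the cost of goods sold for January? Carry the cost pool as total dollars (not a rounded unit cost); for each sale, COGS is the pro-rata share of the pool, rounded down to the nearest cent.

After Jan 5: 250 on hand, pool $5,000.00 (≈ $20.0000 each)
After Jan 7: 388 on hand, pool $7,898.00 (≈ $20.3557 each)
After Jan 9: 618 on hand, pool $12,958.00 (≈ $20.9676 each)
After Jan 14: 659 on hand, pool $13,819.00 (≈ $20.9697 each)
Jan 15, sell 496: 496/659 × $13,819.00 → $10,400.94
Jan 16, sell 121: 121/163 × $3,418.06 → $2,537.33
Total COGS = $10,400.94 + $2,537.33 = $12,938.27
Ending inventory (cost pool remaining) = $880.73
Check: goods available $13,819.00 = COGS $12,938.27 + ending $880.73

COGS = $12,938.27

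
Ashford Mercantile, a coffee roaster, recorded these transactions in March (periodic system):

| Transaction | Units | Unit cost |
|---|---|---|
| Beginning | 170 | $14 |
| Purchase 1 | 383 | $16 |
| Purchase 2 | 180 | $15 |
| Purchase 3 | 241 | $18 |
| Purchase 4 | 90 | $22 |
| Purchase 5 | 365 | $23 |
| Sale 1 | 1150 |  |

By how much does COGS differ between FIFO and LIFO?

FIFO COGS: 170 @ $14 + 383 @ $16 + 180 @ $15 + 241 @ $18 + 90 @ $22 + 86 @ $23 = $19,504
LIFO COGS: 365 @ $23 + 90 @ $22 + 241 @ $18 + 180 @ $15 + 274 @ $16 = $21,797
Difference = |$19,504 − $21,797| = $2,293

$2,293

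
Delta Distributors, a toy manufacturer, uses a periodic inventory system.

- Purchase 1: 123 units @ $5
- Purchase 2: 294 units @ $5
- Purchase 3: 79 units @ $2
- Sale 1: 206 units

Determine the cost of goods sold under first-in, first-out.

Sale 1 (206) [FIFO — oldest first]: 123 @ $5 + 83 @ $5 = $1,030
Ending inventory: 211 @ $5 + 79 @ $2 = $1,213

COGS = $1,030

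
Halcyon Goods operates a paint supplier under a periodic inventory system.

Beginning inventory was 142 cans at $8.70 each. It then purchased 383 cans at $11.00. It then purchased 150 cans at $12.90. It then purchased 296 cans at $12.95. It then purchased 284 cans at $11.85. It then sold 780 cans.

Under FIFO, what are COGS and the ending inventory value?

Sale 1 (780) [FIFO — oldest first]: 142 @ $8.70 + 383 @ $11.00 + 150 @ $12.90 + 105 @ $12.95 = $8,743.15
Ending inventory: 191 @ $12.95 + 284 @ $11.85 = $5,838.85
Check: goods available $14,582.00 = COGS $8,743.15 + ending $5,838.85

COGS = $8,743.15; ending inventory = $5,838.85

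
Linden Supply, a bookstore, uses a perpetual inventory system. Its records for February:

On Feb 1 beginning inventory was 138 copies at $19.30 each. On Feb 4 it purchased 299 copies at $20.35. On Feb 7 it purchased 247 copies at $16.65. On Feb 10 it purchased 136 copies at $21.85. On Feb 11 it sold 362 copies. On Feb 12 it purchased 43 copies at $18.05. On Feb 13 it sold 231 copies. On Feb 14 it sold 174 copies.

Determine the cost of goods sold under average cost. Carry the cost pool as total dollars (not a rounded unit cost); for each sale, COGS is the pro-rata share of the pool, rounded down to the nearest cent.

After Feb 1: 138 on hand, pool $2,663.40 (≈ $19.3000 each)
After Feb 4: 437 on hand, pool $8,748.05 (≈ $20.0184 each)
After Feb 7: 684 on hand, pool $12,860.60 (≈ $18.8020 each)
After Feb 10: 820 on hand, pool $15,832.20 (≈ $19.3076 each)
Feb 11, sell 362: 362/820 × $15,832.20 → $6,989.33
After Feb 12: 501 on hand, pool $9,619.02 (≈ $19.1996 each)
Feb 13, sell 231: 231/501 × $9,619.02 → $4,435.11
Feb 14, sell 174: 174/270 × $5,183.91 → $3,340.74
Total COGS = $6,989.33 + $4,435.11 + $3,340.74 = $14,765.18
Ending inventory (cost pool remaining) = $1,843.17

COGS = $14,765.18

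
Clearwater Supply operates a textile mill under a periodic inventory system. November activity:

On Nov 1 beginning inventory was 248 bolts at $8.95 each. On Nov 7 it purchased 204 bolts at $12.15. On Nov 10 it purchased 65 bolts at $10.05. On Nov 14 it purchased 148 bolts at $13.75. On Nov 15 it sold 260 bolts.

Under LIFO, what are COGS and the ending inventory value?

COGS = $3,259.30; ending inventory = $4,127.15

Nov 15, 260 sold [LIFO — newest first]: 148 @ $13.75 + 65 @ $10.05 + 47 @ $12.15 = $3,259.30
Ending inventory: 248 @ $8.95 + 157 @ $12.15 = $4,127.15
Check: goods available $7,386.45 = COGS $3,259.30 + ending $4,127.15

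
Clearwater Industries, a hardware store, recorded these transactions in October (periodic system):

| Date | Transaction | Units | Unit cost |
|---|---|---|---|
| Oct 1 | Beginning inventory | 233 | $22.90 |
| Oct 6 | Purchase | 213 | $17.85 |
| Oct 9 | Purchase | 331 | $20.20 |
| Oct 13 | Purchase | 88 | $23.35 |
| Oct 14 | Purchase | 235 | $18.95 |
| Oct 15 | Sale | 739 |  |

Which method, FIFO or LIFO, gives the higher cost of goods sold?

FIFO

FIFO COGS: 233 @ $22.90 + 213 @ $17.85 + 293 @ $20.20 = $15,056.35
LIFO COGS: 235 @ $18.95 + 88 @ $23.35 + 331 @ $20.20 + 85 @ $17.85 = $14,711.50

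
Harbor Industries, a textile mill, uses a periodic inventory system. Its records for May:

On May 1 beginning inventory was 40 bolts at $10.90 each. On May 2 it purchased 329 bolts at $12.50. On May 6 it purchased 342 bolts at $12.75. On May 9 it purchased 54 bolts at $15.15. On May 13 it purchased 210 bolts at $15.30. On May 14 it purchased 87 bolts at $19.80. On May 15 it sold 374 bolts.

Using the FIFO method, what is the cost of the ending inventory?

May 15, 374 sold [FIFO — oldest first]: 40 @ $10.90 + 329 @ $12.50 + 5 @ $12.75 = $4,612.25
Ending inventory: 337 @ $12.75 + 54 @ $15.15 + 210 @ $15.30 + 87 @ $19.80 = $10,050.45
Check: goods available $14,662.70 = COGS $4,612.25 + ending $10,050.45

Ending inventory = $10,050.45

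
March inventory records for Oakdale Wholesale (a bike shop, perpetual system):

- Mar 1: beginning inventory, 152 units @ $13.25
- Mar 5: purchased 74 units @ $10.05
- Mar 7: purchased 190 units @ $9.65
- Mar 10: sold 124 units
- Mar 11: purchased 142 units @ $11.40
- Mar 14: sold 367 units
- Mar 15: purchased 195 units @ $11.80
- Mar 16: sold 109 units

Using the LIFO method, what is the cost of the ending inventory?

Mar 10, 124 sold [LIFO — newest first]: 124 @ $9.65 = $1,196.60
Mar 14, 367 sold [LIFO — newest first]: 142 @ $11.40 + 66 @ $9.65 + 74 @ $10.05 + 85 @ $13.25 = $4,125.65
Mar 16, 109 sold [LIFO — newest first]: 109 @ $11.80 = $1,286.20
Total COGS = $1,196.60 + $4,125.65 + $1,286.20 = $6,608.45
Ending inventory: 67 @ $13.25 + 86 @ $11.80 = $1,902.55

Ending inventory = $1,902.55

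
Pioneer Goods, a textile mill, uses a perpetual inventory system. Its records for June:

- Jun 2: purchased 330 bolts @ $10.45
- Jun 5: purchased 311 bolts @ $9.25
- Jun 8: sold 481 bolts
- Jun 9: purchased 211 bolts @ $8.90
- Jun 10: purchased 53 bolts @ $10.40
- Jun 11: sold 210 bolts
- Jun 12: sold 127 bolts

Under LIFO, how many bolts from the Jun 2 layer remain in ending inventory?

Jun 8, 481 sold [LIFO — newest first]: 311 @ $9.25 + 170 @ $10.45 = $4,653.25
Jun 11, 210 sold [LIFO — newest first]: 53 @ $10.40 + 157 @ $8.90 = $1,948.50
Jun 12, 127 sold [LIFO — newest first]: 54 @ $8.90 + 73 @ $10.45 = $1,243.45
Total COGS = $4,653.25 + $1,948.50 + $1,243.45 = $7,845.20
Ending inventory: 87 @ $10.45 = $909.15
Check: goods available $8,754.35 = COGS $7,845.20 + ending $909.15

87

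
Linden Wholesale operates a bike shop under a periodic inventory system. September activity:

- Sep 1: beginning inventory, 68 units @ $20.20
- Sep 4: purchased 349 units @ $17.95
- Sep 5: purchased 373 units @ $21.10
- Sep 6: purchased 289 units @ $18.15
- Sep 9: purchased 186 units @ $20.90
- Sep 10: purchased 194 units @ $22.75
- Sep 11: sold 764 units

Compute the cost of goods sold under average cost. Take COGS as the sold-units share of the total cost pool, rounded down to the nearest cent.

COGS = $15,214.38

Sep 11, sell 764: 764/1459 × $29,054.70 → $15,214.38
Ending inventory (cost pool remaining) = $13,840.32
Check: goods available $29,054.70 = COGS $15,214.38 + ending $13,840.32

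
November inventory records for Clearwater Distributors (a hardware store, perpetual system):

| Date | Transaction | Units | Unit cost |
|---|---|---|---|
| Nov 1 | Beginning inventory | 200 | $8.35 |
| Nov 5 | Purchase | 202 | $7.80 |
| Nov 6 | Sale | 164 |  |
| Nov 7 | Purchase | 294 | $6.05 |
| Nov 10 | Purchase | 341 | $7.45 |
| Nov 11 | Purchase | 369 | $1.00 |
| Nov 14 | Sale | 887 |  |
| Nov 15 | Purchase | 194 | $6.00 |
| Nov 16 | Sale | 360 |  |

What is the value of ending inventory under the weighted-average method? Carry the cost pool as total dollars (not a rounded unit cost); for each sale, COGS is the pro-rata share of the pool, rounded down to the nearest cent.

Ending inventory = $1,051.12

After Nov 1: 200 on hand, pool $1,670.00 (≈ $8.3500 each)
After Nov 5: 402 on hand, pool $3,245.60 (≈ $8.0736 each)
Nov 6, sell 164: 164/402 × $3,245.60 → $1,324.07
After Nov 7: 532 on hand, pool $3,700.23 (≈ $6.9553 each)
After Nov 10: 873 on hand, pool $6,240.68 (≈ $7.1485 each)
After Nov 11: 1242 on hand, pool $6,609.68 (≈ $5.3218 each)
Nov 14, sell 887: 887/1242 × $6,609.68 → $4,720.43
After Nov 15: 549 on hand, pool $3,053.25 (≈ $5.5615 each)
Nov 16, sell 360: 360/549 × $3,053.25 → $2,002.13
Total COGS = $1,324.07 + $4,720.43 + $2,002.13 = $8,046.63
Ending inventory (cost pool remaining) = $1,051.12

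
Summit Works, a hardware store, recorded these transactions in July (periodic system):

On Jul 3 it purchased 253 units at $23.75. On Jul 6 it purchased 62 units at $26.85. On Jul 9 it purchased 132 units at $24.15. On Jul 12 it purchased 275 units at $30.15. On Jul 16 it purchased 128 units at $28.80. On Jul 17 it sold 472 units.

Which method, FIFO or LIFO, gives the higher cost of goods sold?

LIFO

FIFO COGS: 253 @ $23.75 + 62 @ $26.85 + 132 @ $24.15 + 25 @ $30.15 = $11,615.00
LIFO COGS: 128 @ $28.80 + 275 @ $30.15 + 69 @ $24.15 = $13,644.00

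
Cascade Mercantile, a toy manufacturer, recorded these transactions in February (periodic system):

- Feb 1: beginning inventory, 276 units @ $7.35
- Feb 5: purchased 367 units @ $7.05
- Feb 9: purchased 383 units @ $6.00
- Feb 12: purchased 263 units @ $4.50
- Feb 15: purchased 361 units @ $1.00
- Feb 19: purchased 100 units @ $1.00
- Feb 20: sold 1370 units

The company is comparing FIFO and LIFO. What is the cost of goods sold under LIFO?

COGS = $5,796.65

FIFO COGS: 276 @ $7.35 + 367 @ $7.05 + 383 @ $6.00 + 263 @ $4.50 + 81 @ $1.00 = $8,178.45
LIFO COGS: 100 @ $1.00 + 361 @ $1.00 + 263 @ $4.50 + 383 @ $6.00 + 263 @ $7.05 = $5,796.65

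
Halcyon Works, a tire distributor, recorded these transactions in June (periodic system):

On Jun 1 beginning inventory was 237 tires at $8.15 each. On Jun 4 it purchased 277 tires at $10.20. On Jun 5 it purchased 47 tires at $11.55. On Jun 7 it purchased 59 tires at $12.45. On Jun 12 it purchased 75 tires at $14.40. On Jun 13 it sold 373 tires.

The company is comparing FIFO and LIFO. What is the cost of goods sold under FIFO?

FIFO COGS: 237 @ $8.15 + 136 @ $10.20 = $3,318.75
LIFO COGS: 75 @ $14.40 + 59 @ $12.45 + 47 @ $11.55 + 192 @ $10.20 = $4,315.80

COGS = $3,318.75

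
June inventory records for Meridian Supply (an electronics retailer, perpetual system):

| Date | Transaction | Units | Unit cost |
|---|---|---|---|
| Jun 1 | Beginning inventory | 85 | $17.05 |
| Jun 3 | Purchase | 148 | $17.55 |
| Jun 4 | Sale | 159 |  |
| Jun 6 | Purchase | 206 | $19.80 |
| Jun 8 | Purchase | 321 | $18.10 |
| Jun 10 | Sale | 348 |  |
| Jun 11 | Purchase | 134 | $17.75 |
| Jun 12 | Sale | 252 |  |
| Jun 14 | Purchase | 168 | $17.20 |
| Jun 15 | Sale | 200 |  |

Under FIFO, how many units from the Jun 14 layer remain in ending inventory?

Jun 4, 159 sold [FIFO — oldest first]: 85 @ $17.05 + 74 @ $17.55 = $2,747.95
Jun 10, 348 sold [FIFO — oldest first]: 74 @ $17.55 + 206 @ $19.80 + 68 @ $18.10 = $6,608.30
Jun 12, 252 sold [FIFO — oldest first]: 252 @ $18.10 = $4,561.20
Jun 15, 200 sold [FIFO — oldest first]: 1 @ $18.10 + 134 @ $17.75 + 65 @ $17.20 = $3,514.60
Total COGS = $2,747.95 + $6,608.30 + $4,561.20 + $3,514.60 = $17,432.05
Ending inventory: 103 @ $17.20 = $1,771.60

103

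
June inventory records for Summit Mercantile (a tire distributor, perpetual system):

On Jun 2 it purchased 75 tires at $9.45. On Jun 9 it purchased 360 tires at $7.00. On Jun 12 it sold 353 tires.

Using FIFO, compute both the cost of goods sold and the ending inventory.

Jun 12, 353 sold [FIFO — oldest first]: 75 @ $9.45 + 278 @ $7.00 = $2,654.75
Ending inventory: 82 @ $7.00 = $574.00

COGS = $2,654.75; ending inventory = $574.00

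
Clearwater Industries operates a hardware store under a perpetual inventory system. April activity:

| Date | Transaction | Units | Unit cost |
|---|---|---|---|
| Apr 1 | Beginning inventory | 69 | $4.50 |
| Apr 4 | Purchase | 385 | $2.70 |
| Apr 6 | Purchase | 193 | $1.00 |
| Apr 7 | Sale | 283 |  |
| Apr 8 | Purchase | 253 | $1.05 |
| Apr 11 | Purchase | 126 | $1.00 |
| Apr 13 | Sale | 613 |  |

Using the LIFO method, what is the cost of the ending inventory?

Ending inventory = $475.20

Apr 7, 283 sold [LIFO — newest first]: 193 @ $1.00 + 90 @ $2.70 = $436.00
Apr 13, 613 sold [LIFO — newest first]: 126 @ $1.00 + 253 @ $1.05 + 234 @ $2.70 = $1,023.45
Total COGS = $436.00 + $1,023.45 = $1,459.45
Ending inventory: 69 @ $4.50 + 61 @ $2.70 = $475.20
Check: goods available $1,934.65 = COGS $1,459.45 + ending $475.20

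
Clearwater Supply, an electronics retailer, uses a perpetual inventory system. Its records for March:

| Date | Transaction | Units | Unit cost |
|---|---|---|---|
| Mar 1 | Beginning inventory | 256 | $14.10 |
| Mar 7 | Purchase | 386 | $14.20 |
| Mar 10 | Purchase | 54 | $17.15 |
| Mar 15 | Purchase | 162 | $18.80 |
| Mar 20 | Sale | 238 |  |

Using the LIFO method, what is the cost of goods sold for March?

COGS = $4,284.10

Mar 20, 238 sold [LIFO — newest first]: 162 @ $18.80 + 54 @ $17.15 + 22 @ $14.20 = $4,284.10
Ending inventory: 256 @ $14.10 + 364 @ $14.20 = $8,778.40
Check: goods available $13,062.50 = COGS $4,284.10 + ending $8,778.40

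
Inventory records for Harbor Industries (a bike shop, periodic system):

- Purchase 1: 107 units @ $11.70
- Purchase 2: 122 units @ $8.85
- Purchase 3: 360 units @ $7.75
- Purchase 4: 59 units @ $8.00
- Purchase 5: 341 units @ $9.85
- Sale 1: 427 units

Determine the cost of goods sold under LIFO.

COGS = $4,040.10

Sale 1 (427) [LIFO — newest first]: 341 @ $9.85 + 59 @ $8.00 + 27 @ $7.75 = $4,040.10
Ending inventory: 107 @ $11.70 + 122 @ $8.85 + 333 @ $7.75 = $4,912.35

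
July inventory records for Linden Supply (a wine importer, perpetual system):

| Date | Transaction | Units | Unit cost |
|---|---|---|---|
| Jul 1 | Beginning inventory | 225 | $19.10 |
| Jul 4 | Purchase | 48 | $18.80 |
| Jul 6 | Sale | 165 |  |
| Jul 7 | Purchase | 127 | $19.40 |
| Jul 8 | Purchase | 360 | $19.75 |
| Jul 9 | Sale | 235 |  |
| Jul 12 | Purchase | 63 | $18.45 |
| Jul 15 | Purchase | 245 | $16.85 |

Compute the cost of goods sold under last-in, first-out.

COGS = $7,778.35

Jul 6, 165 sold [LIFO — newest first]: 48 @ $18.80 + 117 @ $19.10 = $3,137.10
Jul 9, 235 sold [LIFO — newest first]: 235 @ $19.75 = $4,641.25
Total COGS = $3,137.10 + $4,641.25 = $7,778.35
Ending inventory: 108 @ $19.10 + 127 @ $19.40 + 125 @ $19.75 + 63 @ $18.45 + 245 @ $16.85 = $12,285.95
Check: goods available $20,064.30 = COGS $7,778.35 + ending $12,285.95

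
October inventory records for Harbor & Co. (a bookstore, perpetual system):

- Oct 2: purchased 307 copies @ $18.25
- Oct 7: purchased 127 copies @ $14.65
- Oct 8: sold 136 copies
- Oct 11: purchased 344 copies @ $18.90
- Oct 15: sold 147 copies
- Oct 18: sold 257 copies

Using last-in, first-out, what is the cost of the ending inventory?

Oct 8, 136 sold [LIFO — newest first]: 127 @ $14.65 + 9 @ $18.25 = $2,024.80
Oct 15, 147 sold [LIFO — newest first]: 147 @ $18.90 = $2,778.30
Oct 18, 257 sold [LIFO — newest first]: 197 @ $18.90 + 60 @ $18.25 = $4,818.30
Total COGS = $2,024.80 + $2,778.30 + $4,818.30 = $9,621.40
Ending inventory: 238 @ $18.25 = $4,343.50

Ending inventory = $4,343.50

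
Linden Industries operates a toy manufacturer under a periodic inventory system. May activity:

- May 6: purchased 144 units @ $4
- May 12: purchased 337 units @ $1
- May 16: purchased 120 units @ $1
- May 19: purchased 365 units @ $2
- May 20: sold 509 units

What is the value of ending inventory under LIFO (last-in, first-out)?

May 20, 509 sold [LIFO — newest first]: 365 @ $2 + 120 @ $1 + 24 @ $1 = $874
Ending inventory: 144 @ $4 + 313 @ $1 = $889

Ending inventory = $889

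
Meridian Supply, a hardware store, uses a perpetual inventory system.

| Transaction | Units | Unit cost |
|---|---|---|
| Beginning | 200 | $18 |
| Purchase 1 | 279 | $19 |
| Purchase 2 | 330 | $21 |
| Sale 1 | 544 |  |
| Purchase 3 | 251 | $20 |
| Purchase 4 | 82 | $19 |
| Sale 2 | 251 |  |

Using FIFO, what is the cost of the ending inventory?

Ending inventory = $6,872

Sale 1 (544) [FIFO — oldest first]: 200 @ $18 + 279 @ $19 + 65 @ $21 = $10,266
Sale 2 (251) [FIFO — oldest first]: 251 @ $21 = $5,271
Total COGS = $10,266 + $5,271 = $15,537
Ending inventory: 14 @ $21 + 251 @ $20 + 82 @ $19 = $6,872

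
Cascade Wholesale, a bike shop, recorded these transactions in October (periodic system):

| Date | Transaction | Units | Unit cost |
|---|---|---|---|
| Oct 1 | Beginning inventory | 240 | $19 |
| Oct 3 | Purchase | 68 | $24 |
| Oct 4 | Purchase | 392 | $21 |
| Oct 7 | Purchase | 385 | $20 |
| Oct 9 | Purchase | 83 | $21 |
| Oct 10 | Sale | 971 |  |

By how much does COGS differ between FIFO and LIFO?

$280

FIFO COGS: 240 @ $19 + 68 @ $24 + 392 @ $21 + 271 @ $20 = $19,844
LIFO COGS: 83 @ $21 + 385 @ $20 + 392 @ $21 + 68 @ $24 + 43 @ $19 = $20,124
Difference = |$19,844 − $20,124| = $280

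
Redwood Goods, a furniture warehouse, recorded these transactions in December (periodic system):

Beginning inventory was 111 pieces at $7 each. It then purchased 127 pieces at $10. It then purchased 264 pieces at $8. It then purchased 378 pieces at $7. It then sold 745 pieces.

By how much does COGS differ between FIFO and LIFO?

$72

FIFO COGS: 111 @ $7 + 127 @ $10 + 264 @ $8 + 243 @ $7 = $5,860
LIFO COGS: 378 @ $7 + 264 @ $8 + 103 @ $10 = $5,788
Difference = |$5,860 − $5,788| = $72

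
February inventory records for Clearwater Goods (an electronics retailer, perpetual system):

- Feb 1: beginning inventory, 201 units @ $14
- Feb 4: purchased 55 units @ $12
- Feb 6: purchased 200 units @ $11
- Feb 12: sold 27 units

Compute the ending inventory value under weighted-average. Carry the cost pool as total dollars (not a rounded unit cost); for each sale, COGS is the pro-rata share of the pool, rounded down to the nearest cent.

Ending inventory = $5,338.04

After Feb 1: 201 on hand, pool $2,814.00 (≈ $14.0000 each)
After Feb 4: 256 on hand, pool $3,474.00 (≈ $13.5703 each)
After Feb 6: 456 on hand, pool $5,674.00 (≈ $12.4430 each)
Feb 12, sell 27: 27/456 × $5,674.00 → $335.96
Ending inventory (cost pool remaining) = $5,338.04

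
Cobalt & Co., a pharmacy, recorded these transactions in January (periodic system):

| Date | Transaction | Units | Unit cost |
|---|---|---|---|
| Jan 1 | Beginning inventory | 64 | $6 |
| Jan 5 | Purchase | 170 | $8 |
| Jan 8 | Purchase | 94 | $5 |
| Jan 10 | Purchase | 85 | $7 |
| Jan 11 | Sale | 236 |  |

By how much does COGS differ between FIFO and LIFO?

FIFO COGS: 64 @ $6 + 170 @ $8 + 2 @ $5 = $1,754
LIFO COGS: 85 @ $7 + 94 @ $5 + 57 @ $8 = $1,521
Difference = |$1,754 − $1,521| = $233

$233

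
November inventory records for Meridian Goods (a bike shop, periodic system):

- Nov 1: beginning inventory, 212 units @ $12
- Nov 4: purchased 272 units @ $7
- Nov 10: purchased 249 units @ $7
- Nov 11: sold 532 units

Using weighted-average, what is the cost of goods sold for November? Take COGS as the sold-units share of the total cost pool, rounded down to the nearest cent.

Nov 11, sell 532: 532/733 × $6,191.00 → $4,493.33
Ending inventory (cost pool remaining) = $1,697.67

COGS = $4,493.33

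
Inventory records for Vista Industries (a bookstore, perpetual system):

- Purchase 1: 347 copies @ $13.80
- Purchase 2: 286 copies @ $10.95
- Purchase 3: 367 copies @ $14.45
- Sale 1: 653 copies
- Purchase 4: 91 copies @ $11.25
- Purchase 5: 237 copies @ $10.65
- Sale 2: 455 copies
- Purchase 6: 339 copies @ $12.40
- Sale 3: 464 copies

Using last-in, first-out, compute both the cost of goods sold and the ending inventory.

Sale 1 (653) [LIFO — newest first]: 367 @ $14.45 + 286 @ $10.95 = $8,434.85
Sale 2 (455) [LIFO — newest first]: 237 @ $10.65 + 91 @ $11.25 + 127 @ $13.80 = $5,300.40
Sale 3 (464) [LIFO — newest first]: 339 @ $12.40 + 125 @ $13.80 = $5,928.60
Total COGS = $8,434.85 + $5,300.40 + $5,928.60 = $19,663.85
Ending inventory: 95 @ $13.80 = $1,311.00

COGS = $19,663.85; ending inventory = $1,311.00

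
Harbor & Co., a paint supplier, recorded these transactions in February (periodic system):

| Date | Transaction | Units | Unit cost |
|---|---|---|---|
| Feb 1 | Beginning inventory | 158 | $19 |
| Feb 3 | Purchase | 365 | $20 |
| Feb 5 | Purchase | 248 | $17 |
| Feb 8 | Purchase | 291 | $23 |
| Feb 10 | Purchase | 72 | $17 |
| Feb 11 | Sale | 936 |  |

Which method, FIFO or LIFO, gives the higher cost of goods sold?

FIFO COGS: 158 @ $19 + 365 @ $20 + 248 @ $17 + 165 @ $23 = $18,313
LIFO COGS: 72 @ $17 + 291 @ $23 + 248 @ $17 + 325 @ $20 = $18,633

LIFO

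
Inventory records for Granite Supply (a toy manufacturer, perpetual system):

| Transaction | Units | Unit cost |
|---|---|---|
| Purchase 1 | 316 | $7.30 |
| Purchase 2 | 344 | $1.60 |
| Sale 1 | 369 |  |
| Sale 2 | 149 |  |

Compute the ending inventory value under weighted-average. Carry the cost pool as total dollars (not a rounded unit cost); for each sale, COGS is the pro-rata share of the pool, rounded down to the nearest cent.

After Purchase 1: 316 on hand, pool $2,306.80 (≈ $7.3000 each)
After Purchase 2: 660 on hand, pool $2,857.20 (≈ $4.3291 each)
Sale 1, sell 369: 369/660 × $2,857.20 → $1,597.43
Sale 2, sell 149: 149/291 × $1,259.77 → $645.03
Total COGS = $1,597.43 + $645.03 = $2,242.46
Ending inventory (cost pool remaining) = $614.74
Check: goods available $2,857.20 = COGS $2,242.46 + ending $614.74

Ending inventory = $614.74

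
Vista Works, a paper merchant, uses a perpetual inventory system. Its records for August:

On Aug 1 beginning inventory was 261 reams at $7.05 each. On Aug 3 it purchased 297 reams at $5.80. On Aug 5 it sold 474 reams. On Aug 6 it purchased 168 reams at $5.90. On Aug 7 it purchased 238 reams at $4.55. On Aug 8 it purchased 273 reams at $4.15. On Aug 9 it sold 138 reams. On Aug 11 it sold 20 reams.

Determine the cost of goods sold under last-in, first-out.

Aug 5, 474 sold [LIFO — newest first]: 297 @ $5.80 + 177 @ $7.05 = $2,970.45
Aug 9, 138 sold [LIFO — newest first]: 138 @ $4.15 = $572.70
Aug 11, 20 sold [LIFO — newest first]: 20 @ $4.15 = $83.00
Total COGS = $2,970.45 + $572.70 + $83.00 = $3,626.15
Ending inventory: 84 @ $7.05 + 168 @ $5.90 + 238 @ $4.55 + 115 @ $4.15 = $3,143.55

COGS = $3,626.15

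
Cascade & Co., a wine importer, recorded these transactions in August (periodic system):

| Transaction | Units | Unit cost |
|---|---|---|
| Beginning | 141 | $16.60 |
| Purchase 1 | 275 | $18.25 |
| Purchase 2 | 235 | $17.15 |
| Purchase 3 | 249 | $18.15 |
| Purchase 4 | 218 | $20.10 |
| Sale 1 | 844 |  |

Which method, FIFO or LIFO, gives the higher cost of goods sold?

FIFO COGS: 141 @ $16.60 + 275 @ $18.25 + 235 @ $17.15 + 193 @ $18.15 = $14,892.55
LIFO COGS: 218 @ $20.10 + 249 @ $18.15 + 235 @ $17.15 + 142 @ $18.25 = $15,522.90

LIFO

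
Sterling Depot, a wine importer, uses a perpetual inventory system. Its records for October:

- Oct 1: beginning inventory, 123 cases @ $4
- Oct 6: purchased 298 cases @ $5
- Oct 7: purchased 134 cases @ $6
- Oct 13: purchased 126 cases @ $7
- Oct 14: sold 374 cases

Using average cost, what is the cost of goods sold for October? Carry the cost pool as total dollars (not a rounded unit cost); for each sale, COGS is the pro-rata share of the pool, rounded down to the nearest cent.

COGS = $2,014.43

After Oct 1: 123 on hand, pool $492.00 (≈ $4.0000 each)
After Oct 6: 421 on hand, pool $1,982.00 (≈ $4.7078 each)
After Oct 7: 555 on hand, pool $2,786.00 (≈ $5.0198 each)
After Oct 13: 681 on hand, pool $3,668.00 (≈ $5.3862 each)
Oct 14, sell 374: 374/681 × $3,668.00 → $2,014.43
Ending inventory (cost pool remaining) = $1,653.57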